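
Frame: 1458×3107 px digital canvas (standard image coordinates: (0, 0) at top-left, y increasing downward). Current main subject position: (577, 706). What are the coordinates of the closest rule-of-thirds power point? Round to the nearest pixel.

Third lines: x ∈ {486, 972}, y ∈ {1036, 2071}.
577 is closer to x = 486; 706 is closer to y = 1036.
So the nearest intersection is the upper-left power point.

x = 486 px, y = 1036 px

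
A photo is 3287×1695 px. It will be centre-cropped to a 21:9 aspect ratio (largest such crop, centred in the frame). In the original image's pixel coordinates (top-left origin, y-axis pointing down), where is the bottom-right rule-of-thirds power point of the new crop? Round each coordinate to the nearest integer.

3287/1695 < 21/9, so the 21:9 crop keeps the full width 3287 and trims height to 3287 × 9/21 = 1408.71 px.
Top offset = (1695 − 1408.71)/2 = 143.14 px; left offset = 0.
Bottom-right is two-thirds across and two-thirds down within the crop:
x = 0.00 + 2 × 3287.00/3 ≈ 2191; y = 143.14 + 2 × 1408.71/3 ≈ 1082.

x = 2191 px, y = 1082 px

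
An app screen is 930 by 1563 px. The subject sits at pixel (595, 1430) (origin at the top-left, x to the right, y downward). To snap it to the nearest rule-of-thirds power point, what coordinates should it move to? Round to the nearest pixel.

(620, 1042)

Third lines: x ∈ {310, 620}, y ∈ {521, 1042}.
595 is closer to x = 620; 1430 is closer to y = 1042.
So the nearest intersection is the lower-right power point.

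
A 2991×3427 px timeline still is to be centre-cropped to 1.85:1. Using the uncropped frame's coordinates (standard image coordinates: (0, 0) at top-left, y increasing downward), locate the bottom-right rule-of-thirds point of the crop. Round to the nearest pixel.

x = 1994 px, y = 1983 px

2991/3427 < 1.85/1, so the 1.85:1 crop keeps the full width 2991 and trims height to 2991 × 1/1.85 = 1616.76 px.
Top offset = (3427 − 1616.76)/2 = 905.12 px; left offset = 0.
Bottom-right is two-thirds across and two-thirds down within the crop:
x = 0.00 + 2 × 2991.00/3 ≈ 1994; y = 905.12 + 2 × 1616.76/3 ≈ 1983.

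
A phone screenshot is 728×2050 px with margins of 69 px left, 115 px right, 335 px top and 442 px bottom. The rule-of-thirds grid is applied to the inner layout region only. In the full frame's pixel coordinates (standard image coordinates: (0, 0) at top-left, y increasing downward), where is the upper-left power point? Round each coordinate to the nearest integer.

Content width = 728 − 69 − 115 = 544 px; content height = 2050 − 335 − 442 = 1273 px.
Upper-left is one-third across and one-third down within the inner layout region.
x = 69 + 1 × 544/3 = 69 + 181.33 ≈ 250
y = 335 + 1 × 1273/3 = 335 + 424.33 ≈ 759

(250, 759)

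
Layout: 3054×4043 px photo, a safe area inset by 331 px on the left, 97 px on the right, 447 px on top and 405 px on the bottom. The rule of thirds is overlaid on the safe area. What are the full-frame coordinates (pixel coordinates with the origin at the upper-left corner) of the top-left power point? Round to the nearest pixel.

Content width = 3054 − 331 − 97 = 2626 px; content height = 4043 − 447 − 405 = 3191 px.
Top-left is one-third across and one-third down within the safe area.
x = 331 + 1 × 2626/3 = 331 + 875.33 ≈ 1206
y = 447 + 1 × 3191/3 = 447 + 1063.67 ≈ 1511

(1206, 1511)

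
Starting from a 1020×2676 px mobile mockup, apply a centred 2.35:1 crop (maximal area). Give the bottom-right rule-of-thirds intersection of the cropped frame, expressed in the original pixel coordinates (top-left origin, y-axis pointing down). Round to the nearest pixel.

1020/2676 < 2.35/1, so the 2.35:1 crop keeps the full width 1020 and trims height to 1020 × 1/2.35 = 434.04 px.
Top offset = (2676 − 434.04)/2 = 1120.98 px; left offset = 0.
Bottom-right is two-thirds across and two-thirds down within the crop:
x = 0.00 + 2 × 1020.00/3 ≈ 680; y = 1120.98 + 2 × 434.04/3 ≈ 1410.

(680, 1410)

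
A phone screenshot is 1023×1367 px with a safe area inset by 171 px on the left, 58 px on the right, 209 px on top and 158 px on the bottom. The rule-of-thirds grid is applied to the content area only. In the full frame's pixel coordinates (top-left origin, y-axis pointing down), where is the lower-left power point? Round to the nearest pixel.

x = 436 px, y = 876 px

Content width = 1023 − 171 − 58 = 794 px; content height = 1367 − 209 − 158 = 1000 px.
Lower-left is one-third across and two-thirds down within the content area.
x = 171 + 1 × 794/3 = 171 + 264.67 ≈ 436
y = 209 + 2 × 1000/3 = 209 + 666.67 ≈ 876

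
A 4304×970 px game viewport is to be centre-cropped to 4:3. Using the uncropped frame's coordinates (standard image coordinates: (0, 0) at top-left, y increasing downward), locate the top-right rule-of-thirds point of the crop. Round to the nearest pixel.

x = 2368 px, y = 323 px

4304/970 > 4/3, so the 4:3 crop keeps the full height 970 and trims width to 970 × 4/3 = 1293.33 px.
Left offset = (4304 − 1293.33)/2 = 1505.33 px; top offset = 0.
Top-right is two-thirds across and one-third down within the crop:
x = 1505.33 + 2 × 1293.33/3 ≈ 2368; y = 0.00 + 1 × 970.00/3 ≈ 323.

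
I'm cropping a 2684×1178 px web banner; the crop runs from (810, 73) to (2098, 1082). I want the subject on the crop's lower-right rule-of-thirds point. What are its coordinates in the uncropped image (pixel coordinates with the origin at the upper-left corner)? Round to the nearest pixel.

x = 1669 px, y = 746 px

Crop width = 2098 − 810 = 1288 px; one third is 429.33 px.
Crop height = 1082 − 73 = 1009 px; one third is 336.33 px.
The lower-right point is two-thirds across and two-thirds down within the crop:
x = 810 + 2 × 429.33 ≈ 1669; y = 73 + 2 × 336.33 ≈ 746.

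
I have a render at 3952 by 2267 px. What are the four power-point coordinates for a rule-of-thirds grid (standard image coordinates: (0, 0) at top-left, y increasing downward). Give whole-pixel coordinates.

(1317, 756), (2635, 756), (1317, 1511), (2635, 1511)

One third of 3952 is 1317.33; one third of 2267 is 755.67.
Vertical third lines at x = 1317 and x = 2635; horizontal third lines at y = 756 and y = 1511.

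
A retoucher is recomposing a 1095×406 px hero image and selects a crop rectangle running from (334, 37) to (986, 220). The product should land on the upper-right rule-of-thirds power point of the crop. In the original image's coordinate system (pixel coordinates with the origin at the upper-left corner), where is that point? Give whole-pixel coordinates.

(769, 98)

Crop width = 986 − 334 = 652 px; one third is 217.33 px.
Crop height = 220 − 37 = 183 px; one third is 61.00 px.
The upper-right point is two-thirds across and one-third down within the crop:
x = 334 + 2 × 217.33 ≈ 769; y = 37 + 1 × 61.00 ≈ 98.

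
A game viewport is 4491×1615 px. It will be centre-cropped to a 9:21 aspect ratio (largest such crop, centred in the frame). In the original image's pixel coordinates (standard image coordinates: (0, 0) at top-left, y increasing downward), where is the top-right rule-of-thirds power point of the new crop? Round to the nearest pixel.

4491/1615 > 9/21, so the 9:21 crop keeps the full height 1615 and trims width to 1615 × 9/21 = 692.14 px.
Left offset = (4491 − 692.14)/2 = 1899.43 px; top offset = 0.
Top-right is two-thirds across and one-third down within the crop:
x = 1899.43 + 2 × 692.14/3 ≈ 2361; y = 0.00 + 1 × 1615.00/3 ≈ 538.

(2361, 538)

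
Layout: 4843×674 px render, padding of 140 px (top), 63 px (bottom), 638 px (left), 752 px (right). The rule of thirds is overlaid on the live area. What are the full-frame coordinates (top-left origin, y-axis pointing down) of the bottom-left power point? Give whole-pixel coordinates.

Content width = 4843 − 638 − 752 = 3453 px; content height = 674 − 140 − 63 = 471 px.
Bottom-left is one-third across and two-thirds down within the live area.
x = 638 + 1 × 3453/3 = 638 + 1151.00 ≈ 1789
y = 140 + 2 × 471/3 = 140 + 314.00 ≈ 454

x = 1789 px, y = 454 px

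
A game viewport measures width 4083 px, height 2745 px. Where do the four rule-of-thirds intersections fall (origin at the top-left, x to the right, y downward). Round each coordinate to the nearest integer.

(1361, 915), (2722, 915), (1361, 1830), (2722, 1830)

One third of 4083 is 1361; one third of 2745 is 915.
Vertical third lines at x = 1361 and x = 2722; horizontal third lines at y = 915 and y = 1830.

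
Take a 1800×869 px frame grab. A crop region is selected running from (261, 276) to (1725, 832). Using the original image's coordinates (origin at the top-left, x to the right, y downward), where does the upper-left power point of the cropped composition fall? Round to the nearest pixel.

(749, 461)

Crop width = 1725 − 261 = 1464 px; one third is 488.00 px.
Crop height = 832 − 276 = 556 px; one third is 185.33 px.
The upper-left point is one-third across and one-third down within the crop:
x = 261 + 1 × 488.00 ≈ 749; y = 276 + 1 × 185.33 ≈ 461.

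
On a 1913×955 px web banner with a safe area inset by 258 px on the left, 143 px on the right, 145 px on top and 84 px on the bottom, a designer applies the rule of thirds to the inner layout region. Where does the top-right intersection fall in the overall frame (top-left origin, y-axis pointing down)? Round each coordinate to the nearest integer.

(1266, 387)

Content width = 1913 − 258 − 143 = 1512 px; content height = 955 − 145 − 84 = 726 px.
Top-right is two-thirds across and one-third down within the inner layout region.
x = 258 + 2 × 1512/3 = 258 + 1008.00 ≈ 1266
y = 145 + 1 × 726/3 = 145 + 242.00 ≈ 387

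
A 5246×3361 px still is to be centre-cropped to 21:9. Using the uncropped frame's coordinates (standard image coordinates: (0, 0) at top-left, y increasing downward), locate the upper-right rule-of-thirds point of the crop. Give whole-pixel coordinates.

x = 3497 px, y = 1306 px

5246/3361 < 21/9, so the 21:9 crop keeps the full width 5246 and trims height to 5246 × 9/21 = 2248.29 px.
Top offset = (3361 − 2248.29)/2 = 556.36 px; left offset = 0.
Upper-right is two-thirds across and one-third down within the crop:
x = 0.00 + 2 × 5246.00/3 ≈ 3497; y = 556.36 + 1 × 2248.29/3 ≈ 1306.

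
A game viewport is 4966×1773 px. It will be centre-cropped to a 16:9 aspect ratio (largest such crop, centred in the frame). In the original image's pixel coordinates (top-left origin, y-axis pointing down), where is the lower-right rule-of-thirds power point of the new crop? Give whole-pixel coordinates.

x = 3008 px, y = 1182 px

4966/1773 > 16/9, so the 16:9 crop keeps the full height 1773 and trims width to 1773 × 16/9 = 3152.00 px.
Left offset = (4966 − 3152.00)/2 = 907.00 px; top offset = 0.
Lower-right is two-thirds across and two-thirds down within the crop:
x = 907.00 + 2 × 3152.00/3 ≈ 3008; y = 0.00 + 2 × 1773.00/3 ≈ 1182.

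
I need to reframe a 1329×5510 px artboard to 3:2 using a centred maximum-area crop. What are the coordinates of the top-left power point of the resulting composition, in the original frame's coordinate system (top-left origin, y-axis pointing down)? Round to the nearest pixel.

1329/5510 < 3/2, so the 3:2 crop keeps the full width 1329 and trims height to 1329 × 2/3 = 886.00 px.
Top offset = (5510 − 886.00)/2 = 2312.00 px; left offset = 0.
Top-left is one-third across and one-third down within the crop:
x = 0.00 + 1 × 1329.00/3 ≈ 443; y = 2312.00 + 1 × 886.00/3 ≈ 2607.

x = 443 px, y = 2607 px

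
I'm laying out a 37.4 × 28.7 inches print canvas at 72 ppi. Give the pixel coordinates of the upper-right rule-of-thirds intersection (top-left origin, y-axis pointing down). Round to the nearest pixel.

In pixels the canvas is 37.4 × 72 = 2692.8 wide and 28.7 × 72 = 2066.4 tall.
The upper-right point is two-thirds across and one-third down:
x = 2 × 2692.8/3 ≈ 1795; y = 1 × 2066.4/3 ≈ 689.

(1795, 689)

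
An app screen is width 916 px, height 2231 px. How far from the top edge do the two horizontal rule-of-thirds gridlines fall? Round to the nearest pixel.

744 px and 1487 px

2231 / 3 = 743.67, so the horizontal lines sit at one and two thirds of 2231.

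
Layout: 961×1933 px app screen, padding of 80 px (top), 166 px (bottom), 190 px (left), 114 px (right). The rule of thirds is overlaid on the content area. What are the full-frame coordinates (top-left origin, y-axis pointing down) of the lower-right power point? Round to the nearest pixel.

Content width = 961 − 190 − 114 = 657 px; content height = 1933 − 80 − 166 = 1687 px.
Lower-right is two-thirds across and two-thirds down within the content area.
x = 190 + 2 × 657/3 = 190 + 438.00 ≈ 628
y = 80 + 2 × 1687/3 = 80 + 1124.67 ≈ 1205

(628, 1205)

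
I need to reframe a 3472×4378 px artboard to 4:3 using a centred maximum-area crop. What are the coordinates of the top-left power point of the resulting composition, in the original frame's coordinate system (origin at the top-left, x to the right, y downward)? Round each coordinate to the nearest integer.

3472/4378 < 4/3, so the 4:3 crop keeps the full width 3472 and trims height to 3472 × 3/4 = 2604.00 px.
Top offset = (4378 − 2604.00)/2 = 887.00 px; left offset = 0.
Top-left is one-third across and one-third down within the crop:
x = 0.00 + 1 × 3472.00/3 ≈ 1157; y = 887.00 + 1 × 2604.00/3 ≈ 1755.

(1157, 1755)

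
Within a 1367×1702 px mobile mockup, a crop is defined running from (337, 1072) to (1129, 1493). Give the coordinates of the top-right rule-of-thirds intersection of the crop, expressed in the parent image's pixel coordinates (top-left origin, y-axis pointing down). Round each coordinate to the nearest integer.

Crop width = 1129 − 337 = 792 px; one third is 264.00 px.
Crop height = 1493 − 1072 = 421 px; one third is 140.33 px.
The top-right point is two-thirds across and one-third down within the crop:
x = 337 + 2 × 264.00 ≈ 865; y = 1072 + 1 × 140.33 ≈ 1212.

(865, 1212)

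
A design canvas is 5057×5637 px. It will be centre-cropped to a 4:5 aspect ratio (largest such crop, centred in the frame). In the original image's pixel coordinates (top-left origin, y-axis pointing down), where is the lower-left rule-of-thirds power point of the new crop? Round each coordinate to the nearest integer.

(1777, 3758)

5057/5637 > 4/5, so the 4:5 crop keeps the full height 5637 and trims width to 5637 × 4/5 = 4509.60 px.
Left offset = (5057 − 4509.60)/2 = 273.70 px; top offset = 0.
Lower-left is one-third across and two-thirds down within the crop:
x = 273.70 + 1 × 4509.60/3 ≈ 1777; y = 0.00 + 2 × 5637.00/3 ≈ 3758.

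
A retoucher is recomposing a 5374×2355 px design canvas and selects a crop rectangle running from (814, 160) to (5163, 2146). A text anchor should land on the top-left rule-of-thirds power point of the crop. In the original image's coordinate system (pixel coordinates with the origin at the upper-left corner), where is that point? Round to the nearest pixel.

(2264, 822)

Crop width = 5163 − 814 = 4349 px; one third is 1449.67 px.
Crop height = 2146 − 160 = 1986 px; one third is 662.00 px.
The top-left point is one-third across and one-third down within the crop:
x = 814 + 1 × 1449.67 ≈ 2264; y = 160 + 1 × 662.00 ≈ 822.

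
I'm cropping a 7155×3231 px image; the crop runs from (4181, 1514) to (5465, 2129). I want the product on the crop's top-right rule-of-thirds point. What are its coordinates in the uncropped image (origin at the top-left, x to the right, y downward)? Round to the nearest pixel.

Crop width = 5465 − 4181 = 1284 px; one third is 428.00 px.
Crop height = 2129 − 1514 = 615 px; one third is 205.00 px.
The top-right point is two-thirds across and one-third down within the crop:
x = 4181 + 2 × 428.00 ≈ 5037; y = 1514 + 1 × 205.00 ≈ 1719.

(5037, 1719)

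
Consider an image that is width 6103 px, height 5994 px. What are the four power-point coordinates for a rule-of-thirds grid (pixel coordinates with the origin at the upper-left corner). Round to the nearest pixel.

One third of 6103 is 2034.33; one third of 5994 is 1998.
Vertical third lines at x = 2034 and x = 4069; horizontal third lines at y = 1998 and y = 3996.

(2034, 1998), (4069, 1998), (2034, 3996), (4069, 3996)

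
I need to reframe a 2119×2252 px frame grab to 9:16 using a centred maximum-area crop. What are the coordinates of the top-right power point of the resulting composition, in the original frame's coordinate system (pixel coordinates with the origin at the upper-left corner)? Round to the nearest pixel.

2119/2252 > 9/16, so the 9:16 crop keeps the full height 2252 and trims width to 2252 × 9/16 = 1266.75 px.
Left offset = (2119 − 1266.75)/2 = 426.12 px; top offset = 0.
Top-right is two-thirds across and one-third down within the crop:
x = 426.12 + 2 × 1266.75/3 ≈ 1271; y = 0.00 + 1 × 2252.00/3 ≈ 751.

x = 1271 px, y = 751 px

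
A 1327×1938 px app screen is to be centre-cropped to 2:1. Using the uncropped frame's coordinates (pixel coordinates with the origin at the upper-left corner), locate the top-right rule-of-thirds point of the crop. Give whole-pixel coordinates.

1327/1938 < 2/1, so the 2:1 crop keeps the full width 1327 and trims height to 1327 × 1/2 = 663.50 px.
Top offset = (1938 − 663.50)/2 = 637.25 px; left offset = 0.
Top-right is two-thirds across and one-third down within the crop:
x = 0.00 + 2 × 1327.00/3 ≈ 885; y = 637.25 + 1 × 663.50/3 ≈ 858.

x = 885 px, y = 858 px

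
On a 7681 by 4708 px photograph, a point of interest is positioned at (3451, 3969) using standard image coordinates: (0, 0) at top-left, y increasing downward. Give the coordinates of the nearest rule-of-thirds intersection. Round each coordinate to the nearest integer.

x = 2560 px, y = 3139 px

Third lines: x ∈ {2560, 5121}, y ∈ {1569, 3139}.
3451 is closer to x = 2560; 3969 is closer to y = 3139.
So the nearest intersection is the lower-left power point.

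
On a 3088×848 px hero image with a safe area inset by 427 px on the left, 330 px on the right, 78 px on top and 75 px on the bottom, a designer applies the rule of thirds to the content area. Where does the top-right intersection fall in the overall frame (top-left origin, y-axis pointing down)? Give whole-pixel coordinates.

Content width = 3088 − 427 − 330 = 2331 px; content height = 848 − 78 − 75 = 695 px.
Top-right is two-thirds across and one-third down within the content area.
x = 427 + 2 × 2331/3 = 427 + 1554.00 ≈ 1981
y = 78 + 1 × 695/3 = 78 + 231.67 ≈ 310

(1981, 310)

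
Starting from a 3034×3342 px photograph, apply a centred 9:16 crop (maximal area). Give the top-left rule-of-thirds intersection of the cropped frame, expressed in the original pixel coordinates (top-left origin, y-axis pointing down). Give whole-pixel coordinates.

3034/3342 > 9/16, so the 9:16 crop keeps the full height 3342 and trims width to 3342 × 9/16 = 1879.88 px.
Left offset = (3034 − 1879.88)/2 = 577.06 px; top offset = 0.
Top-left is one-third across and one-third down within the crop:
x = 577.06 + 1 × 1879.88/3 ≈ 1204; y = 0.00 + 1 × 3342.00/3 ≈ 1114.

x = 1204 px, y = 1114 px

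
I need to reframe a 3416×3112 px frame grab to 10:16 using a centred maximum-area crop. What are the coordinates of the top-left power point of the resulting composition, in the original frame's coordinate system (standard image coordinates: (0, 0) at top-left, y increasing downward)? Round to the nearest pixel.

(1384, 1037)

3416/3112 > 10/16, so the 10:16 crop keeps the full height 3112 and trims width to 3112 × 10/16 = 1945.00 px.
Left offset = (3416 − 1945.00)/2 = 735.50 px; top offset = 0.
Top-left is one-third across and one-third down within the crop:
x = 735.50 + 1 × 1945.00/3 ≈ 1384; y = 0.00 + 1 × 3112.00/3 ≈ 1037.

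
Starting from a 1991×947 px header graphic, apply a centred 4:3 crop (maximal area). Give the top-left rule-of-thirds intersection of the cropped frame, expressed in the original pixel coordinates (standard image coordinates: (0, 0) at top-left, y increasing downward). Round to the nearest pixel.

1991/947 > 4/3, so the 4:3 crop keeps the full height 947 and trims width to 947 × 4/3 = 1262.67 px.
Left offset = (1991 − 1262.67)/2 = 364.17 px; top offset = 0.
Top-left is one-third across and one-third down within the crop:
x = 364.17 + 1 × 1262.67/3 ≈ 785; y = 0.00 + 1 × 947.00/3 ≈ 316.

(785, 316)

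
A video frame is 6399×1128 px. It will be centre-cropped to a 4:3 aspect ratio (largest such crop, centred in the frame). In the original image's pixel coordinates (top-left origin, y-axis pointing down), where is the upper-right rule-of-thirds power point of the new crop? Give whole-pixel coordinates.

x = 3450 px, y = 376 px

6399/1128 > 4/3, so the 4:3 crop keeps the full height 1128 and trims width to 1128 × 4/3 = 1504.00 px.
Left offset = (6399 − 1504.00)/2 = 2447.50 px; top offset = 0.
Upper-right is two-thirds across and one-third down within the crop:
x = 2447.50 + 2 × 1504.00/3 ≈ 3450; y = 0.00 + 1 × 1128.00/3 ≈ 376.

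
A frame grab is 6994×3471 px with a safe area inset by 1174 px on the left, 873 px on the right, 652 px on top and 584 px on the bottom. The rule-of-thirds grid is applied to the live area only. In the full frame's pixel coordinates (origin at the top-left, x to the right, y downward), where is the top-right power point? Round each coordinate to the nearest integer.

Content width = 6994 − 1174 − 873 = 4947 px; content height = 3471 − 652 − 584 = 2235 px.
Top-right is two-thirds across and one-third down within the live area.
x = 1174 + 2 × 4947/3 = 1174 + 3298.00 ≈ 4472
y = 652 + 1 × 2235/3 = 652 + 745.00 ≈ 1397

x = 4472 px, y = 1397 px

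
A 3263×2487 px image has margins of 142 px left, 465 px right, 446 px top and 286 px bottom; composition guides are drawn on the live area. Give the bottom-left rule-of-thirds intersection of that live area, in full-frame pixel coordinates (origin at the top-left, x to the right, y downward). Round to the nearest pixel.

Content width = 3263 − 142 − 465 = 2656 px; content height = 2487 − 446 − 286 = 1755 px.
Bottom-left is one-third across and two-thirds down within the live area.
x = 142 + 1 × 2656/3 = 142 + 885.33 ≈ 1027
y = 446 + 2 × 1755/3 = 446 + 1170.00 ≈ 1616

x = 1027 px, y = 1616 px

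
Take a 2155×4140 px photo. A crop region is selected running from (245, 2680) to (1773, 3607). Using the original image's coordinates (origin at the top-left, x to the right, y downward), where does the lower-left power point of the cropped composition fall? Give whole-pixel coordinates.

Crop width = 1773 − 245 = 1528 px; one third is 509.33 px.
Crop height = 3607 − 2680 = 927 px; one third is 309.00 px.
The lower-left point is one-third across and two-thirds down within the crop:
x = 245 + 1 × 509.33 ≈ 754; y = 2680 + 2 × 309.00 ≈ 3298.

x = 754 px, y = 3298 px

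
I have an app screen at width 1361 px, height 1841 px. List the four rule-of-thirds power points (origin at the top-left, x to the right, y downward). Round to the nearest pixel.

(454, 614), (907, 614), (454, 1227), (907, 1227)

One third of 1361 is 453.67; one third of 1841 is 613.67.
Vertical third lines at x = 454 and x = 907; horizontal third lines at y = 614 and y = 1227.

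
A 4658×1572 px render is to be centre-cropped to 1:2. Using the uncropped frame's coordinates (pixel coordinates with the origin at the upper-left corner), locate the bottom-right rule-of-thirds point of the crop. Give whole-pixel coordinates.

x = 2460 px, y = 1048 px

4658/1572 > 1/2, so the 1:2 crop keeps the full height 1572 and trims width to 1572 × 1/2 = 786.00 px.
Left offset = (4658 − 786.00)/2 = 1936.00 px; top offset = 0.
Bottom-right is two-thirds across and two-thirds down within the crop:
x = 1936.00 + 2 × 786.00/3 ≈ 2460; y = 0.00 + 2 × 1572.00/3 ≈ 1048.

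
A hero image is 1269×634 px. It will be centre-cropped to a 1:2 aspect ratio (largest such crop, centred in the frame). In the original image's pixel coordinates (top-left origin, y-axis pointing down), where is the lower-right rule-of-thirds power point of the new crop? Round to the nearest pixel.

1269/634 > 1/2, so the 1:2 crop keeps the full height 634 and trims width to 634 × 1/2 = 317.00 px.
Left offset = (1269 − 317.00)/2 = 476.00 px; top offset = 0.
Lower-right is two-thirds across and two-thirds down within the crop:
x = 476.00 + 2 × 317.00/3 ≈ 687; y = 0.00 + 2 × 634.00/3 ≈ 423.

(687, 423)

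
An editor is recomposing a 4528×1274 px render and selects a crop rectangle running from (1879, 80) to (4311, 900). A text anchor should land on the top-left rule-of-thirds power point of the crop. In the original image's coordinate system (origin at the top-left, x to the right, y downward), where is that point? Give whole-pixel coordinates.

Crop width = 4311 − 1879 = 2432 px; one third is 810.67 px.
Crop height = 900 − 80 = 820 px; one third is 273.33 px.
The top-left point is one-third across and one-third down within the crop:
x = 1879 + 1 × 810.67 ≈ 2690; y = 80 + 1 × 273.33 ≈ 353.

(2690, 353)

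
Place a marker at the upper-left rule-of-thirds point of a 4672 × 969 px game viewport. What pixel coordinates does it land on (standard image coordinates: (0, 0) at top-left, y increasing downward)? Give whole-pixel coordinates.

The upper-left point sits one-third of the way across and one-third of the way down.
x = 1 × 4672/3 ≈ 1557; y = 1 × 969/3 ≈ 323.

x = 1557 px, y = 323 px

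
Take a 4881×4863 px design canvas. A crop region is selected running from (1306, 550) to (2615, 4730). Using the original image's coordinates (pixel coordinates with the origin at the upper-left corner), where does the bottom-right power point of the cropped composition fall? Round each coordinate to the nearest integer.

Crop width = 2615 − 1306 = 1309 px; one third is 436.33 px.
Crop height = 4730 − 550 = 4180 px; one third is 1393.33 px.
The bottom-right point is two-thirds across and two-thirds down within the crop:
x = 1306 + 2 × 436.33 ≈ 2179; y = 550 + 2 × 1393.33 ≈ 3337.

x = 2179 px, y = 3337 px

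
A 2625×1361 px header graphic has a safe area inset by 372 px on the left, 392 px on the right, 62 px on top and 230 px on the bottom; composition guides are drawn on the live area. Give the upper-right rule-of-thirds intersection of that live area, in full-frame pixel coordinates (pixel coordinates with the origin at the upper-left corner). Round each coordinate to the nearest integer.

(1613, 418)

Content width = 2625 − 372 − 392 = 1861 px; content height = 1361 − 62 − 230 = 1069 px.
Upper-right is two-thirds across and one-third down within the live area.
x = 372 + 2 × 1861/3 = 372 + 1240.67 ≈ 1613
y = 62 + 1 × 1069/3 = 62 + 356.33 ≈ 418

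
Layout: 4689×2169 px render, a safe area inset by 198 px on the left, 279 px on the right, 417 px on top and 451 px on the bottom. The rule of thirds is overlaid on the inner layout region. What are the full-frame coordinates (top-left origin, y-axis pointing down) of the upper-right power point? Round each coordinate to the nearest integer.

Content width = 4689 − 198 − 279 = 4212 px; content height = 2169 − 417 − 451 = 1301 px.
Upper-right is two-thirds across and one-third down within the inner layout region.
x = 198 + 2 × 4212/3 = 198 + 2808.00 ≈ 3006
y = 417 + 1 × 1301/3 = 417 + 433.67 ≈ 851

x = 3006 px, y = 851 px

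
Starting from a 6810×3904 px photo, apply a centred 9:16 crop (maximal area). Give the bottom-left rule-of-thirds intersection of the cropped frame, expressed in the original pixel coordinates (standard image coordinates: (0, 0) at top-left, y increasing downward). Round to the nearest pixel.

6810/3904 > 9/16, so the 9:16 crop keeps the full height 3904 and trims width to 3904 × 9/16 = 2196.00 px.
Left offset = (6810 − 2196.00)/2 = 2307.00 px; top offset = 0.
Bottom-left is one-third across and two-thirds down within the crop:
x = 2307.00 + 1 × 2196.00/3 ≈ 3039; y = 0.00 + 2 × 3904.00/3 ≈ 2603.

(3039, 2603)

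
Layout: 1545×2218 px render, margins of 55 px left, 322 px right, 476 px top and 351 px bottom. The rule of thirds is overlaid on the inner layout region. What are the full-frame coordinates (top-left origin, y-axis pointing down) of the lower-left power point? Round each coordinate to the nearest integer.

(444, 1403)

Content width = 1545 − 55 − 322 = 1168 px; content height = 2218 − 476 − 351 = 1391 px.
Lower-left is one-third across and two-thirds down within the inner layout region.
x = 55 + 1 × 1168/3 = 55 + 389.33 ≈ 444
y = 476 + 2 × 1391/3 = 476 + 927.33 ≈ 1403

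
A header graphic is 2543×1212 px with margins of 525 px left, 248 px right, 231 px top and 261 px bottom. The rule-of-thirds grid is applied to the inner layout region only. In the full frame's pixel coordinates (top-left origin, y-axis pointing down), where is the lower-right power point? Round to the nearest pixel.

Content width = 2543 − 525 − 248 = 1770 px; content height = 1212 − 231 − 261 = 720 px.
Lower-right is two-thirds across and two-thirds down within the inner layout region.
x = 525 + 2 × 1770/3 = 525 + 1180.00 ≈ 1705
y = 231 + 2 × 720/3 = 231 + 480.00 ≈ 711

(1705, 711)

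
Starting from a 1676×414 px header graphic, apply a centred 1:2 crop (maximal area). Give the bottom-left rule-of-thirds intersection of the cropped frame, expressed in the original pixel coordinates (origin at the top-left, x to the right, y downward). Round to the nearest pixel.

1676/414 > 1/2, so the 1:2 crop keeps the full height 414 and trims width to 414 × 1/2 = 207.00 px.
Left offset = (1676 − 207.00)/2 = 734.50 px; top offset = 0.
Bottom-left is one-third across and two-thirds down within the crop:
x = 734.50 + 1 × 207.00/3 ≈ 804; y = 0.00 + 2 × 414.00/3 ≈ 276.

(804, 276)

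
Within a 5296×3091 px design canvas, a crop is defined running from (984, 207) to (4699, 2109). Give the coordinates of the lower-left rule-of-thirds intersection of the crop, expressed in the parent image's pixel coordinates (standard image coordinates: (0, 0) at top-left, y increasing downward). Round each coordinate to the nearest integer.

(2222, 1475)

Crop width = 4699 − 984 = 3715 px; one third is 1238.33 px.
Crop height = 2109 − 207 = 1902 px; one third is 634.00 px.
The lower-left point is one-third across and two-thirds down within the crop:
x = 984 + 1 × 1238.33 ≈ 2222; y = 207 + 2 × 634.00 ≈ 1475.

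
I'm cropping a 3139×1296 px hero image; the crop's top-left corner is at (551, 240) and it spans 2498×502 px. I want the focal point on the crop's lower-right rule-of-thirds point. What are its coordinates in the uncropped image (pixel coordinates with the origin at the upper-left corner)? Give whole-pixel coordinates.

One third of the crop width 2498 is 832.67 px.
One third of the crop height 502 is 167.33 px.
The lower-right point is two-thirds across and two-thirds down within the crop:
x = 551 + 2 × 832.67 ≈ 2216; y = 240 + 2 × 167.33 ≈ 575.

(2216, 575)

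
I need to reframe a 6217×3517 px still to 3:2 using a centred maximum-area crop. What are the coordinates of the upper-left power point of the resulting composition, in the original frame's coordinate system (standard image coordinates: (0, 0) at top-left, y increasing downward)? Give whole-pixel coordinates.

(2229, 1172)

6217/3517 > 3/2, so the 3:2 crop keeps the full height 3517 and trims width to 3517 × 3/2 = 5275.50 px.
Left offset = (6217 − 5275.50)/2 = 470.75 px; top offset = 0.
Upper-left is one-third across and one-third down within the crop:
x = 470.75 + 1 × 5275.50/3 ≈ 2229; y = 0.00 + 1 × 3517.00/3 ≈ 1172.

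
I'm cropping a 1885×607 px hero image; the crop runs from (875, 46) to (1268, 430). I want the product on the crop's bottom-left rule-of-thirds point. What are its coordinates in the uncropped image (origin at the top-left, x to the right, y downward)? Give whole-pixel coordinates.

x = 1006 px, y = 302 px

Crop width = 1268 − 875 = 393 px; one third is 131.00 px.
Crop height = 430 − 46 = 384 px; one third is 128.00 px.
The bottom-left point is one-third across and two-thirds down within the crop:
x = 875 + 1 × 131.00 ≈ 1006; y = 46 + 2 × 128.00 ≈ 302.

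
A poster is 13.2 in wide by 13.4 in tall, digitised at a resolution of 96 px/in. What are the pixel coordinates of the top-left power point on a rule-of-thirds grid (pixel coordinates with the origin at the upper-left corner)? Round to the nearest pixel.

In pixels the canvas is 13.2 × 96 = 1267.2 wide and 13.4 × 96 = 1286.4 tall.
The top-left point is one-third across and one-third down:
x = 1 × 1267.2/3 ≈ 422; y = 1 × 1286.4/3 ≈ 429.

x = 422 px, y = 429 px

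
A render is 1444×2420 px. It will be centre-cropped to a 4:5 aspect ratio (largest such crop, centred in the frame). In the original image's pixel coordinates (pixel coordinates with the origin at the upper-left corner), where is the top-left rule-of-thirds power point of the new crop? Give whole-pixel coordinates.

1444/2420 < 4/5, so the 4:5 crop keeps the full width 1444 and trims height to 1444 × 5/4 = 1805.00 px.
Top offset = (2420 − 1805.00)/2 = 307.50 px; left offset = 0.
Top-left is one-third across and one-third down within the crop:
x = 0.00 + 1 × 1444.00/3 ≈ 481; y = 307.50 + 1 × 1805.00/3 ≈ 909.

x = 481 px, y = 909 px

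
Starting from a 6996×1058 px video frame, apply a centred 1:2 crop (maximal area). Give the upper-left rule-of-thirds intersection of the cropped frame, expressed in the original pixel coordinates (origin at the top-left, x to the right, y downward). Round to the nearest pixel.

6996/1058 > 1/2, so the 1:2 crop keeps the full height 1058 and trims width to 1058 × 1/2 = 529.00 px.
Left offset = (6996 − 529.00)/2 = 3233.50 px; top offset = 0.
Upper-left is one-third across and one-third down within the crop:
x = 3233.50 + 1 × 529.00/3 ≈ 3410; y = 0.00 + 1 × 1058.00/3 ≈ 353.

x = 3410 px, y = 353 px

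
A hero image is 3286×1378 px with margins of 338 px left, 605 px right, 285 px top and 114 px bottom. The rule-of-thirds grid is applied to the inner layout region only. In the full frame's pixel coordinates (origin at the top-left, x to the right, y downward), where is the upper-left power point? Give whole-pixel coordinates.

Content width = 3286 − 338 − 605 = 2343 px; content height = 1378 − 285 − 114 = 979 px.
Upper-left is one-third across and one-third down within the inner layout region.
x = 338 + 1 × 2343/3 = 338 + 781.00 ≈ 1119
y = 285 + 1 × 979/3 = 285 + 326.33 ≈ 611

(1119, 611)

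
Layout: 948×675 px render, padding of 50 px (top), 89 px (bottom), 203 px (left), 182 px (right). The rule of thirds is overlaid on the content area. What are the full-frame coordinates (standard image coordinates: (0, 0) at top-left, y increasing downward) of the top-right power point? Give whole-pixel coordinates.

Content width = 948 − 203 − 182 = 563 px; content height = 675 − 50 − 89 = 536 px.
Top-right is two-thirds across and one-third down within the content area.
x = 203 + 2 × 563/3 = 203 + 375.33 ≈ 578
y = 50 + 1 × 536/3 = 50 + 178.67 ≈ 229

(578, 229)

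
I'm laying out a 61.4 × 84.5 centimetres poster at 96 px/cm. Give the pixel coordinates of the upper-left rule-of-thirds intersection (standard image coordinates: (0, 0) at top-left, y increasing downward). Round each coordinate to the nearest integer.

(1965, 2704)

In pixels the canvas is 61.4 × 96 = 5894.4 wide and 84.5 × 96 = 8112 tall.
The upper-left point is one-third across and one-third down:
x = 1 × 5894.4/3 ≈ 1965; y = 1 × 8112/3 ≈ 2704.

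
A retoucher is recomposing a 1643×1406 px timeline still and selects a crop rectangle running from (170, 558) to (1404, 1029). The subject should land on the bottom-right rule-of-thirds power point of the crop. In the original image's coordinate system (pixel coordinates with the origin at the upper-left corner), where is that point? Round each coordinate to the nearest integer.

x = 993 px, y = 872 px

Crop width = 1404 − 170 = 1234 px; one third is 411.33 px.
Crop height = 1029 − 558 = 471 px; one third is 157.00 px.
The bottom-right point is two-thirds across and two-thirds down within the crop:
x = 170 + 2 × 411.33 ≈ 993; y = 558 + 2 × 157.00 ≈ 872.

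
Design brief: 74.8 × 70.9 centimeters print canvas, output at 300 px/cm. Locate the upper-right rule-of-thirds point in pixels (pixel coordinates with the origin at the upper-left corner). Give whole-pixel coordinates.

x = 14960 px, y = 7090 px

In pixels the canvas is 74.8 × 300 = 22440 wide and 70.9 × 300 = 21270 tall.
The upper-right point is two-thirds across and one-third down:
x = 2 × 22440/3 ≈ 14960; y = 1 × 21270/3 ≈ 7090.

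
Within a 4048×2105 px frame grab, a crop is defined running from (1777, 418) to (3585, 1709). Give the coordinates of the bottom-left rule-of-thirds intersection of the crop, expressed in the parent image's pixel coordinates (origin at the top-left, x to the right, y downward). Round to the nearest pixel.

(2380, 1279)

Crop width = 3585 − 1777 = 1808 px; one third is 602.67 px.
Crop height = 1709 − 418 = 1291 px; one third is 430.33 px.
The bottom-left point is one-third across and two-thirds down within the crop:
x = 1777 + 1 × 602.67 ≈ 2380; y = 418 + 2 × 430.33 ≈ 1279.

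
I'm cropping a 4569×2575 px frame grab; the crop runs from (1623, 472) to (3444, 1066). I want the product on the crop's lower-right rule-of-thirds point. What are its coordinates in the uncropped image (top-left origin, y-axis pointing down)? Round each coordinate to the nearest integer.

Crop width = 3444 − 1623 = 1821 px; one third is 607.00 px.
Crop height = 1066 − 472 = 594 px; one third is 198.00 px.
The lower-right point is two-thirds across and two-thirds down within the crop:
x = 1623 + 2 × 607.00 ≈ 2837; y = 472 + 2 × 198.00 ≈ 868.

(2837, 868)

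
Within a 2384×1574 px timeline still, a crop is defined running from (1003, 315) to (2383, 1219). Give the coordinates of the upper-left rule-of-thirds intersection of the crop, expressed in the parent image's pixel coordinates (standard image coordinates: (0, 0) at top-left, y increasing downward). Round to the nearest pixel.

(1463, 616)

Crop width = 2383 − 1003 = 1380 px; one third is 460.00 px.
Crop height = 1219 − 315 = 904 px; one third is 301.33 px.
The upper-left point is one-third across and one-third down within the crop:
x = 1003 + 1 × 460.00 ≈ 1463; y = 315 + 1 × 301.33 ≈ 616.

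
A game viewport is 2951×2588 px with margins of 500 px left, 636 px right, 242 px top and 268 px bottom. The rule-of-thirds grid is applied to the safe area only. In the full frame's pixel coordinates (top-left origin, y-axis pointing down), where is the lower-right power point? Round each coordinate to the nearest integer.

Content width = 2951 − 500 − 636 = 1815 px; content height = 2588 − 242 − 268 = 2078 px.
Lower-right is two-thirds across and two-thirds down within the safe area.
x = 500 + 2 × 1815/3 = 500 + 1210.00 ≈ 1710
y = 242 + 2 × 2078/3 = 242 + 1385.33 ≈ 1627

(1710, 1627)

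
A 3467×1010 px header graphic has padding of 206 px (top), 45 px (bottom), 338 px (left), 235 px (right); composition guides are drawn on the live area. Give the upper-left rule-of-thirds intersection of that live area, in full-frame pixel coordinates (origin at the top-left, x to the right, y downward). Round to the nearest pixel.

Content width = 3467 − 338 − 235 = 2894 px; content height = 1010 − 206 − 45 = 759 px.
Upper-left is one-third across and one-third down within the live area.
x = 338 + 1 × 2894/3 = 338 + 964.67 ≈ 1303
y = 206 + 1 × 759/3 = 206 + 253.00 ≈ 459

(1303, 459)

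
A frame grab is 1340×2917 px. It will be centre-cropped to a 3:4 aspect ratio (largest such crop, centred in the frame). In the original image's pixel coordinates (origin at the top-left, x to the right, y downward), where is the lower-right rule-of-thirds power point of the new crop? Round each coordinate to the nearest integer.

x = 893 px, y = 1756 px

1340/2917 < 3/4, so the 3:4 crop keeps the full width 1340 and trims height to 1340 × 4/3 = 1786.67 px.
Top offset = (2917 − 1786.67)/2 = 565.17 px; left offset = 0.
Lower-right is two-thirds across and two-thirds down within the crop:
x = 0.00 + 2 × 1340.00/3 ≈ 893; y = 565.17 + 2 × 1786.67/3 ≈ 1756.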